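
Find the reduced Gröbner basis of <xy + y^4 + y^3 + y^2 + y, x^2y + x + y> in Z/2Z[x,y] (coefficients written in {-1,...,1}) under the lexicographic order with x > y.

The reduced Gröbner basis is the canonical form of the ideal for this ordering.

f_1 = xy + y^4 + y^3 + y^2 + y, LT = xy.
f_2 = x^2y + x + y, LT = x^2y.

S(f_1,f_2): lcm = x^2y. S = xy^4 + xy^3 + xy^2 + xy + x + y.
  leading term xy^4: subtract (y^3)·f_1 from xy^4 + xy^3 + xy^2 + xy + x + y → xy^3 + xy^2 + xy + x + y^7 + y^6 + y^5 + y^4 + y
  leading term xy^3: subtract (y^2)·f_1 from xy^3 + xy^2 + xy + x + y^7 + y^6 + y^5 + y^4 + y → xy^2 + xy + x + y^7 + y^3 + y
  leading term xy^2: subtract (y)·f_1 from xy^2 + xy + x + y^7 + y^3 + y → xy + x + y^7 + y^5 + y^4 + y^2 + y
  leading term xy: subtract (1)·f_1 from xy + x + y^7 + y^5 + y^4 + y^2 + y → x + y^7 + y^5 + y^3
  leading term x: no divisor's leading term divides it; move x to the remainder.
  leading term y^7: no divisor's leading term divides it; move y^7 to the remainder.
  leading term y^5: no divisor's leading term divides it; move y^5 to the remainder.
  leading term y^3: no divisor's leading term divides it; move y^3 to the remainder.
  remainder x + y^7 + y^5 + y^3 ≠ 0; add g_3 = x + y^7 + y^5 + y^3 to the basis.

S(f_1,g_3): lcm = xy. S = y^8 + y^6 + y^3 + y^2 + y.
  leading term y^8: no divisor's leading term divides it; move y^8 to the remainder.
  leading term y^6: no divisor's leading term divides it; move y^6 to the remainder.
  leading term y^3: no divisor's leading term divides it; move y^3 to the remainder.
  leading term y^2: no divisor's leading term divides it; move y^2 to the remainder.
  leading term y: no divisor's leading term divides it; move y to the remainder.
  remainder y^8 + y^6 + y^3 + y^2 + y ≠ 0; add g_4 = y^8 + y^6 + y^3 + y^2 + y to the basis.

The other S-polynomials (S(f_2,g_3), S(f_1,g_4), S(f_2,g_4), S(g_3,g_4)) all reduce to 0 modulo the current basis, so we have a Gröbner basis.
Inter-reduce: drop elements whose leading term is divisible by another's, tail-reduce, and make monic.

G = {x + y^7 + y^5 + y^3, y^8 + y^6 + y^3 + y^2 + y}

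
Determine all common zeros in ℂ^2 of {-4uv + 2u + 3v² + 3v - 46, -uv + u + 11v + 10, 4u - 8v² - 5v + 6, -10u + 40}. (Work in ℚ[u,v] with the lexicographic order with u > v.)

Compute a lex Gröbner basis by Buchberger's algorithm.
f_1 = -4uv + 2u + 3v² + 3v - 46, LT = uv.
f_2 = -uv + u + 11v + 10, LT = uv.
f_3 = 4u - 8v² - 5v + 6, LT = u.
f_4 = -10u + 40, LT = u.

S(f_1,f_2): lcm = uv. S = ½u - ¾v² + 41/4v + 43/2.
  leading term u: subtract (⅛)·f_3 from ½u - ¾v² + 41/4v + 43/2 → ¼v² + 87/8v + 83/4
  leading term v²: no divisor's leading term divides it; move ¼v² to the remainder.
  leading term v: no divisor's leading term divides it; move 87/8v to the remainder.
  leading term 1: no divisor's leading term divides it; move 83/4 to the remainder.
  remainder ¼v² + 87/8v + 83/4 ≠ 0; add h_5 = ¼v² + 87/8v + 83/4 to the basis.

S(f_1,f_3): lcm = uv. S = -½u + 2v³ + ½v² - 9/4v + 23/2.
  leading term u: subtract (-⅛)·f_3 from -½u + 2v³ + ½v² - 9/4v + 23/2 → 2v³ - ½v² - 23/8v + 49/4
  leading term v³: subtract (8v)·h_5 from 2v³ - ½v² - 23/8v + 49/4 → -175/2v² - 1351/8v + 49/4
  leading term v²: subtract (-350)·h_5 from -175/2v² - 1351/8v + 49/4 → 29099/8v + 29099/4
  leading term v: no divisor's leading term divides it; move 29099/8v to the remainder.
  leading term 1: no divisor's leading term divides it; move 29099/4 to the remainder.
  remainder 29099/8v + 29099/4 ≠ 0; add h_6 = 29099/8v + 29099/4 to the basis.

S(f_1,f_4): lcm = uv. S = -½u - ¾v² + 13/4v + 23/2.
  leading term u: subtract (-⅛)·f_3 from -½u - ¾v² + 13/4v + 23/2 → -7/4v² + 21/8v + 49/4
  leading term v²: subtract (-7)·h_5 from -7/4v² + 21/8v + 49/4 → 315/4v + 315/2
  leading term v: subtract (90/4157)·h_6 from 315/4v + 315/2 → 0
  remainder 0.

S(f_2,f_3): lcm = uv. S = -u + 2v³ + 5/4v² - 25/2v - 10.
  leading term u: subtract (-¼)·f_3 from -u + 2v³ + 5/4v² - 25/2v - 10 → 2v³ - ¾v² - 55/4v - 17/2
  leading term v³: subtract (8v)·h_5 from 2v³ - ¾v² - 55/4v - 17/2 → -351/4v² - 719/4v - 17/2
  leading term v²: subtract (-351)·h_5 from -351/4v² - 719/4v - 17/2 → 29099/8v + 29099/4
  leading term v: subtract (1)·h_6 from 29099/8v + 29099/4 → 0
  remainder 0.

S(f_2,f_4): lcm = uv. S = -u - 7v - 10.
  leading term u: subtract (-¼)·f_3 from -u - 7v - 10 → -2v² - 33/4v - 17/2
  leading term v²: subtract (-8)·h_5 from -2v² - 33/4v - 17/2 → 315/4v + 315/2
  leading term v: subtract (90/4157)·h_6 from 315/4v + 315/2 → 0
  remainder 0.

S(f_3,f_4): lcm = u. S = -2v² - 5/4v + 11/2.
  leading term v²: subtract (-8)·h_5 from -2v² - 5/4v + 11/2 → 343/4v + 343/2
  leading term v: subtract (98/4157)·h_6 from 343/4v + 343/2 → 0
  remainder 0.

S(f_1,h_5): lcm = uv². S = -44uv - 83u - ¾v³ - ¾v² + 23/2v.
  leading term uv: subtract (11)·f_1 from -44uv - 83u - ¾v³ - ¾v² + 23/2v → -105u - ¾v³ - 135/4v² - 43/2v + 506
  leading term u: subtract (-105/4)·f_3 from -105u - ¾v³ - 135/4v² - 43/2v + 506 → -¾v³ - 975/4v² - 611/4v + 1327/2
  leading term v³: subtract (-3v)·h_5 from -¾v³ - 975/4v² - 611/4v + 1327/2 → -1689/8v² - 181/2v + 1327/2
  leading term v²: subtract (-1689/2)·h_5 from -1689/8v² - 181/2v + 1327/2 → 145495/16v + 145495/8
  leading term v: subtract (5/2)·h_6 from 145495/16v + 145495/8 → 0
  remainder 0.

S(f_2,h_5): lcm = uv². S = -89/2uv - 83u - 11v² - 10v.
  leading term uv: subtract (89/8)·f_1 from -89/2uv - 83u - 11v² - 10v → -421/4u - 355/8v² - 347/8v + 2047/4
  leading term u: subtract (-421/16)·f_3 from -421/4u - 355/8v² - 347/8v + 2047/4 → -2039/8v² - 2799/16v + 5357/8
  leading term v²: subtract (-2039/2)·h_5 from -2039/8v² - 2799/16v + 5357/8 → 87297/8v + 87297/4
  leading term v: subtract (3)·h_6 from 87297/8v + 87297/4 → 0
  remainder 0.

S(f_3,h_5): leading monomials are coprime, so the S-polynomial reduces to 0 (Buchberger's first criterion).
S(f_4,h_5): leading monomials are coprime, so the S-polynomial reduces to 0 (Buchberger's first criterion).
S(f_1,h_6): lcm = uv. S = -5/2u - ¾v² - ¾v + 23/2.
  leading term u: subtract (-⅝)·f_3 from -5/2u - ¾v² - ¾v + 23/2 → -23/4v² - 31/8v + 61/4
  leading term v²: subtract (-23)·h_5 from -23/4v² - 31/8v + 61/4 → 985/4v + 985/2
  leading term v: subtract (1970/29099)·h_6 from 985/4v + 985/2 → 0
  remainder 0.

S(f_2,h_6): lcm = uv. S = -3u - 11v - 10.
  leading term u: subtract (-¾)·f_3 from -3u - 11v - 10 → -6v² - 59/4v - 11/2
  leading term v²: subtract (-24)·h_5 from -6v² - 59/4v - 11/2 → 985/4v + 985/2
  leading term v: subtract (1970/29099)·h_6 from 985/4v + 985/2 → 0
  remainder 0.

S(f_3,h_6): leading monomials are coprime, so the S-polynomial reduces to 0 (Buchberger's first criterion).
S(f_4,h_6): leading monomials are coprime, so the S-polynomial reduces to 0 (Buchberger's first criterion).
S(h_5,h_6): lcm = v². S = 83/2v + 83.
  leading term v: subtract (332/29099)·h_6 from 83/2v + 83 → 0
  remainder 0.

Every S-polynomial of the final basis reduces to 0, so we have a Gröbner basis.
Inter-reduce: drop elements whose leading term is divisible by another's, tail-reduce, and make monic.
Reduced Gröbner basis: {u - 4, v + 2}.

A lex Gröbner basis eliminates variables successively. Here v + 2 depends only on v, with roots {-2}; lifting each root through the earlier basis elements recovers the full solutions.
  v = -2: the earlier basis element becomes u - 4 = 0, giving u = 4 — point (4, -2).

{(4, -2)}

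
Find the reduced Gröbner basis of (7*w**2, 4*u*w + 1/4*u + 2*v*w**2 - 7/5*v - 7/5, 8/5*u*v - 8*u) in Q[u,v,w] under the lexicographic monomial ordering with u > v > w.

G = {u + 448/5*v*w - 28/5*v + 448/5*w - 28/5, v**2 - 4*v - 5, w**2}

f_1 = 7*w**2, LT = w**2.
f_2 = 4*u*w + 1/4*u + 2*v*w**2 - 7/5*v - 7/5, LT = u*w.
f_3 = 8/5*u*v - 8*u, LT = u*v.

S(f_1,f_2): lcm = u*w**2. S = -1/16*u*w - 1/2*v*w**3 + 7/20*v*w + 7/20*w.
  leading term u*w: subtract (-1/64)·f_2 from -1/16*u*w - 1/2*v*w**3 + 7/20*v*w + 7/20*w → 1/256*u - 1/2*v*w**3 + 1/32*v*w**2 + 7/20*v*w - 7/320*v + 7/20*w - 7/320
  leading term u: no divisor's leading term divides it; move 1/256*u to the remainder.
  leading term v*w**3: subtract (-1/14*v*w)·f_1 from -1/2*v*w**3 + 1/32*v*w**2 + 7/20*v*w - 7/320*v + 7/20*w - 7/320 → 1/32*v*w**2 + 7/20*v*w - 7/320*v + 7/20*w - 7/320
  leading term v*w**2: subtract (1/224*v)·f_1 from 1/32*v*w**2 + 7/20*v*w - 7/320*v + 7/20*w - 7/320 → 7/20*v*w - 7/320*v + 7/20*w - 7/320
  leading term v*w: no divisor's leading term divides it; move 7/20*v*w to the remainder.
  leading term v: no divisor's leading term divides it; move -7/320*v to the remainder.
  leading term w: no divisor's leading term divides it; move 7/20*w to the remainder.
  leading term 1: no divisor's leading term divides it; move -7/320 to the remainder.
  remainder 1/256*u + 7/20*v*w - 7/320*v + 7/20*w - 7/320 ≠ 0; add g_4 = 1/256*u + 7/20*v*w - 7/320*v + 7/20*w - 7/320 to the basis.

S(f_2,f_3): lcm = u*v*w. S = 1/16*u*v + 5*u*w + 1/2*v**2*w**2 - 7/20*v**2 - 7/20*v.
  leading term u*v: subtract (5/128)·f_3 from 1/16*u*v + 5*u*w + 1/2*v**2*w**2 - 7/20*v**2 - 7/20*v → 5*u*w + 5/16*u + 1/2*v**2*w**2 - 7/20*v**2 - 7/20*v
  leading term u*w: subtract (5/4)·f_2 from 5*u*w + 5/16*u + 1/2*v**2*w**2 - 7/20*v**2 - 7/20*v → 1/2*v**2*w**2 - 7/20*v**2 - 5/2*v*w**2 + 7/5*v + 7/4
  leading term v**2*w**2: subtract (1/14*v**2)·f_1 from 1/2*v**2*w**2 - 7/20*v**2 - 5/2*v*w**2 + 7/5*v + 7/4 → -7/20*v**2 - 5/2*v*w**2 + 7/5*v + 7/4
  leading term v**2: no divisor's leading term divides it; move -7/20*v**2 to the remainder.
  leading term v*w**2: subtract (-5/14*v)·f_1 from -5/2*v*w**2 + 7/5*v + 7/4 → 7/5*v + 7/4
  leading term v: no divisor's leading term divides it; move 7/5*v to the remainder.
  leading term 1: no divisor's leading term divides it; move 7/4 to the remainder.
  remainder -7/20*v**2 + 7/5*v + 7/4 ≠ 0; add g_5 = -7/20*v**2 + 7/5*v + 7/4 to the basis.

The other S-polynomials (S(f_1,f_3), S(f_1,g_4), S(f_2,g_4), S(f_3,g_4), S(f_1,g_5), S(f_2,g_5), S(f_3,g_5), S(g_4,g_5)) all reduce to 0 modulo the current basis, so we have a Gröbner basis.
Inter-reduce: drop elements whose leading term is divisible by another's, tail-reduce, and make monic.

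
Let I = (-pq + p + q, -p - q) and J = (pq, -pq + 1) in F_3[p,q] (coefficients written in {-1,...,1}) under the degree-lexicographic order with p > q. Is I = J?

No, the ideals differ.

Since reduced Gröbner bases are canonical representatives of ideals under a given ordering, it suffices to compute and compare them.
Buchberger on the first generating set:
f_1 = -pq + p + q, LT = pq.
f_2 = -p - q, LT = p.

S(f_1,f_2): lcm = pq. S = -q^2 - p - q.
  reduce S modulo (f_1, f_2):
  remainder -q^2 ≠ 0; add g_3 = -q^2 to the basis.

The other S-polynomials (S(f_1,g_3), S(f_2,g_3)) all reduce to 0 modulo the current basis, so we have a Gröbner basis.
Inter-reduce: drop elements whose leading term is divisible by another's, tail-reduce, and make monic.
Reduced Gröbner basis: {q^2, p + q}.

Buchberger on the second generating set:
h_1 = pq, LT = pq.
h_2 = -pq + 1, LT = pq.

S(h_1,h_2): lcm = pq. S = 1.
  reduce S modulo (h_1, h_2):
  remainder 1 ≠ 0; add k_3 = 1 to the basis.

The other S-polynomials (S(h_1,k_3), S(h_2,k_3)) all reduce to 0 modulo the current basis, so we have a Gröbner basis.
Inter-reduce: drop elements whose leading term is divisible by another's, tail-reduce, and make monic.
Reduced Gröbner basis: {1}.

The bases are distinct; the ideals are different.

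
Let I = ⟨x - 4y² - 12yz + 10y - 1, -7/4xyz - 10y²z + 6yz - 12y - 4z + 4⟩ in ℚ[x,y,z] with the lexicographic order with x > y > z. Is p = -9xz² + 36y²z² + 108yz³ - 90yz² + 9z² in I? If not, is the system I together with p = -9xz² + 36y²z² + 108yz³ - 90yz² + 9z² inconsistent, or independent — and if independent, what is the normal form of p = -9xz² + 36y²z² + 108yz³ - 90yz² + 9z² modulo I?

-9xz² + 36y²z² + 108yz³ - 90yz² + 9z² lies in I (it reduces to 0).

First compute the reduced Gröbner basis of I by Buchberger's algorithm.
f_1 = x - 4y² - 12yz + 10y - 1, LT = x.
f_2 = -7/4xyz - 10y²z + 6yz - 12y - 4z + 4, LT = xyz.

S(f_1,f_2): lcm = xyz. S = -4y³z - 12y²z² + 30/7y²z + 17/7yz - 48/7y - 16/7z + 16/7.
  leading term y³z: no divisor's leading term divides it; move -4y³z to the remainder.
  leading term y²z²: no divisor's leading term divides it; move -12y²z² to the remainder.
  leading term y²z: no divisor's leading term divides it; move 30/7y²z to the remainder.
  leading term yz: no divisor's leading term divides it; move 17/7yz to the remainder.
  leading term y: no divisor's leading term divides it; move -48/7y to the remainder.
  leading term z: no divisor's leading term divides it; move -16/7z to the remainder.
  leading term 1: no divisor's leading term divides it; move 16/7 to the remainder.
  remainder -4y³z - 12y²z² + 30/7y²z + 17/7yz - 48/7y - 16/7z + 16/7 ≠ 0; add h_3 = -4y³z - 12y²z² + 30/7y²z + 17/7yz - 48/7y - 16/7z + 16/7 to the basis.

S(f_1,h_3): leading monomials are coprime, so the S-polynomial reduces to 0 (Buchberger's first criterion).
S(f_2,h_3): lcm = xy³z. S = -3xy²z² + 15/14xy²z + 17/28xyz - 12/7xy - 4/7xz + 4/7x + 40/7y⁴z - 24/7y³z + 48/7y³ + 16/7y²z - 16/7y².
  leading term xy²z²: subtract (-3y²z²)·f_1 from -3xy²z² + 15/14xy²z + 17/28xyz - 12/7xy - 4/7xz + 4/7x + 40/7y⁴z - 24/7y³z + 48/7y³ + 16/7y²z - 16/7y² → 15/14xy²z + 17/28xyz - 12/7xy - 4/7xz + 4/7x - 12y⁴z² + 40/7y⁴z - 36y³z³ + 30y³z² - 24/7y³z + 48/7y³ - 3y²z² + 16/7y²z - 16/7y²
  leading term xy²z: subtract (15/14y²z)·f_1 from 15/14xy²z + 17/28xyz - 12/7xy - 4/7xz + 4/7x - 12y⁴z² + 40/7y⁴z - 36y³z³ + 30y³z² - 24/7y³z + 48/7y³ - 3y²z² + 16/7y²z - 16/7y² → 17/28xyz - 12/7xy - 4/7xz + 4/7x - 12y⁴z² + 10y⁴z - 36y³z³ + 300/7y³z² - 99/7y³z + 48/7y³ - 3y²z² + 47/14y²z - 16/7y²
  leading term xyz: subtract (17/28yz)·f_1 from 17/28xyz - 12/7xy - 4/7xz + 4/7x - 12y⁴z² + 10y⁴z - 36y³z³ + 300/7y³z² - 99/7y³z + 48/7y³ - 3y²z² + 47/14y²z - 16/7y² → -12/7xy - 4/7xz + 4/7x - 12y⁴z² + 10y⁴z - 36y³z³ + 300/7y³z² - 82/7y³z + 48/7y³ + 30/7y²z² - 19/7y²z - 16/7y² + 17/28yz
  leading term xy: subtract (-12/7y)·f_1 from -12/7xy - 4/7xz + 4/7x - 12y⁴z² + 10y⁴z - 36y³z³ + 300/7y³z² - 82/7y³z + 48/7y³ + 30/7y²z² - 19/7y²z - 16/7y² + 17/28yz → -4/7xz + 4/7x - 12y⁴z² + 10y⁴z - 36y³z³ + 300/7y³z² - 82/7y³z + 30/7y²z² - 163/7y²z + 104/7y² + 17/28yz - 12/7y
  leading term xz: subtract (-4/7z)·f_1 from -4/7xz + 4/7x - 12y⁴z² + 10y⁴z - 36y³z³ + 300/7y³z² - 82/7y³z + 30/7y²z² - 163/7y²z + 104/7y² + 17/28yz - 12/7y → 4/7x - 12y⁴z² + 10y⁴z - 36y³z³ + 300/7y³z² - 82/7y³z + 30/7y²z² - 179/7y²z + 104/7y² - 48/7yz² + 177/28yz - 12/7y - 4/7z
  leading term x: subtract (4/7)·f_1 from 4/7x - 12y⁴z² + 10y⁴z - 36y³z³ + 300/7y³z² - 82/7y³z + 30/7y²z² - 179/7y²z + 104/7y² - 48/7yz² + 177/28yz - 12/7y - 4/7z → -12y⁴z² + 10y⁴z - 36y³z³ + 300/7y³z² - 82/7y³z + 30/7y²z² - 179/7y²z + 120/7y² - 48/7yz² + 369/28yz - 52/7y - 4/7z + 4/7
  leading term y⁴z²: subtract (3yz)·h_3 from -12y⁴z² + 10y⁴z - 36y³z³ + 300/7y³z² - 82/7y³z + 30/7y²z² - 179/7y²z + 120/7y² - 48/7yz² + 369/28yz - 52/7y - 4/7z + 4/7 → 10y⁴z + 30y³z² - 82/7y³z - 3y²z² - 5y²z + 120/7y² + 177/28yz - 52/7y - 4/7z + 4/7
  leading term y⁴z: subtract (-5/2y)·h_3 from 10y⁴z + 30y³z² - 82/7y³z - 3y²z² - 5y²z + 120/7y² + 177/28yz - 52/7y - 4/7z + 4/7 → -y³z - 3y²z² + 15/14y²z + 17/28yz - 12/7y - 4/7z + 4/7
  leading term y³z: subtract (¼)·h_3 from -y³z - 3y²z² + 15/14y²z + 17/28yz - 12/7y - 4/7z + 4/7 → 0
  remainder 0.

Every S-polynomial of the final basis reduces to 0, so we have a Gröbner basis.
Inter-reduce: drop elements whose leading term is divisible by another's, tail-reduce, and make monic.
Reduced Gröbner basis: {x - 4y² - 12yz + 10y - 1, y³z + 3y²z² - 15/14y²z - 17/28yz + 12/7y + 4/7z - 4/7}.
Label its elements g_1 = x - 4y² - 12yz + 10y - 1, g_2 = y³z + 3y²z² - 15/14y²z - 17/28yz + 12/7y + 4/7z - 4/7.

Reduce p = -9xz² + 36y²z² + 108yz³ - 90yz² + 9z² modulo G:
  leading term xz²: subtract (-9z²)·g_1 from -9xz² + 36y²z² + 108yz³ - 90yz² + 9z² → 0
  normal form = 0.
Since the normal form is 0, p ∈ I.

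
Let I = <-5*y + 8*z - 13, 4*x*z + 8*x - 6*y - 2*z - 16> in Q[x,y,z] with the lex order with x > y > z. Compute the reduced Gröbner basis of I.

f_1 = -5*y + 8*z - 13, LT = y.
f_2 = 4*x*z + 8*x - 6*y - 2*z - 16, LT = x*z.

S(f_1,f_2): leading monomials are coprime, so the S-polynomial reduces to 0 (Buchberger's first criterion).
Every S-polynomial of the final basis reduces to 0, so we have a Gröbner basis.

G = {x*z + 2*x - 29/10*z - 1/10, y - 8/5*z + 13/5}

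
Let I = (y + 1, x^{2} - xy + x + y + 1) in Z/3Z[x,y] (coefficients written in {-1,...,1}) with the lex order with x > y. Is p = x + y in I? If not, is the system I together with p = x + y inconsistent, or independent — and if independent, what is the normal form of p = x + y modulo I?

x + y is independent of I; its normal form modulo I is x - 1.

First compute the reduced Gröbner basis of I by Buchberger's algorithm.
f_1 = y + 1, LT = y.
f_2 = x^{2} - xy + x + y + 1, LT = x^{2}.

S(f_1,f_2): leading monomials are coprime, so the S-polynomial reduces to 0 (Buchberger's first criterion).
Every S-polynomial of the final basis reduces to 0, so we have a Gröbner basis.
Inter-reduce: drop elements whose leading term is divisible by another's, tail-reduce, and make monic.
Reduced Gröbner basis: {x^{2} - x, y + 1}.
Label its elements g_1 = x^{2} - x, g_2 = y + 1.

Reduce p = x + y modulo G:
  leading term x: no divisor's leading term divides it; move x to the remainder.
  leading term y: subtract (1)·g_2 from y → -1
  leading term 1: no divisor's leading term divides it; move -1 to the remainder.
  normal form = x - 1.
The normal form is nonzero, so p ∉ I. Since p minus its normal form lies in I, I + (p) = I + (r) where r = x - 1; decide whether this ideal is the whole ring.
Run Buchberger on G together with r (pairs among the g_i already reduce to 0 since G is a Gröbner basis):
g_1 = x^{2} - x, LT = x^{2}.
g_2 = y + 1, LT = y.
r = x - 1, LT = x.

S(g_1,g_2): leading monomials are coprime, so the S-polynomial reduces to 0 (Buchberger's first criterion).
S(g_1,r): lcm = x^{2}. S = 0.
  remainder 0.

S(g_2,r): leading monomials are coprime, so the S-polynomial reduces to 0 (Buchberger's first criterion).
Every S-polynomial of the final basis reduces to 0, so we have a Gröbner basis.
Inter-reduce: drop elements whose leading term is divisible by another's, tail-reduce, and make monic.
Reduced Gröbner basis: {x - 1, y + 1}.
The reduced Gröbner basis of I + (p) is {x - 1, y + 1} ≠ {1}, a proper ideal, so the enlarged system stays consistent: p is independent of I, with normal form x - 1.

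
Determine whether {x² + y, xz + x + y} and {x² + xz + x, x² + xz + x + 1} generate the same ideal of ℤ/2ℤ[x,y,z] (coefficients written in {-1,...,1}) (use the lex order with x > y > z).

No, the ideals differ.

For a fixed monomial order, each ideal has a unique reduced Gröbner basis; comparing bases decides equality.
Buchberger on the first generating set:
f_1 = x² + y, LT = x².
f_2 = xz + x + y, LT = xz.

S(f_1,f_2): lcm = x²z. S = x² + xy + yz.
  leading term x²: subtract (1)·f_1 from x² + xy + yz → xy + yz + y
  leading term xy: no divisor's leading term divides it; move xy to the remainder.
  leading term yz: no divisor's leading term divides it; move yz to the remainder.
  leading term y: no divisor's leading term divides it; move y to the remainder.
  remainder xy + yz + y ≠ 0; add g_3 = xy + yz + y to the basis.

S(f_2,g_3): lcm = xyz. S = xy + y² + yz² + yz.
  leading term xy: subtract (1)·g_3 from xy + y² + yz² + yz → y² + yz² + y
  leading term y²: no divisor's leading term divides it; move y² to the remainder.
  leading term yz²: no divisor's leading term divides it; move yz² to the remainder.
  leading term y: no divisor's leading term divides it; move y to the remainder.
  remainder y² + yz² + y ≠ 0; add g_4 = y² + yz² + y to the basis.

The other S-polynomials (S(f_1,g_3), S(f_1,g_4), S(f_2,g_4), S(g_3,g_4)) all reduce to 0 modulo the current basis, so we have a Gröbner basis.
Inter-reduce: drop elements whose leading term is divisible by another's, tail-reduce, and make monic.
Reduced Gröbner basis: {x² + y, xy + yz + y, xz + x + y, y² + yz² + y}.

Buchberger on the second generating set:
h_1 = x² + xz + x, LT = x².
h_2 = x² + xz + x + 1, LT = x².

S(h_1,h_2): lcm = x². S = 1.
  leading term 1: no divisor's leading term divides it; move 1 to the remainder.
  remainder 1 ≠ 0; add k_3 = 1 to the basis.

The other S-polynomials (S(h_1,k_3), S(h_2,k_3)) all reduce to 0 modulo the current basis, so we have a Gröbner basis.
Inter-reduce: drop elements whose leading term is divisible by another's, tail-reduce, and make monic.
Reduced Gröbner basis: {1}.

The bases are distinct; the ideals are different.
The choice of monomial ordering does not affect the verdict — as long as both bases are computed under the same ordering, their equality decides ideal equality.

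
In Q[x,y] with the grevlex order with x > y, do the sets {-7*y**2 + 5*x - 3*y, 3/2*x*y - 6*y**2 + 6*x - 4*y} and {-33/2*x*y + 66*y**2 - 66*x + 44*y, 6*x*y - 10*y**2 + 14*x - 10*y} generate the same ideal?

Since reduced Gröbner bases are canonical representatives of ideals under a given ordering, it suffices to compute and compare them.
Buchberger on the first generating set:
f_1 = -7*y**2 + 5*x - 3*y, LT = y**2.
f_2 = 3/2*x*y - 6*y**2 + 6*x - 4*y, LT = x*y.

S(f_1,f_2): lcm = x*y**2. S = 4*y**3 - 5/7*x**2 - 25/7*x*y + 8/3*y**2.
  reduce S modulo (f_1, f_2):
  remainder -5/7*x**2 + 220/147*x - 160/147*y ≠ 0; add g_3 = -5/7*x**2 + 220/147*x - 160/147*y to the basis.

The other S-polynomials (S(f_1,g_3), S(f_2,g_3)) all reduce to 0 modulo the current basis, so we have a Gröbner basis.
Inter-reduce: drop elements whose leading term is divisible by another's, tail-reduce, and make monic.
Reduced Gröbner basis: {x**2 - 44/21*x + 32/21*y, x*y + 8/7*x - 20/21*y, y**2 - 5/7*x + 3/7*y}.

Buchberger on the second generating set:
h_1 = -33/2*x*y + 66*y**2 - 66*x + 44*y, LT = x*y.
h_2 = 6*x*y - 10*y**2 + 14*x - 10*y, LT = x*y.

S(h_1,h_2): lcm = x*y. S = -7/3*y**2 + 5/3*x - y.
  reduce S modulo (h_1, h_2):
  remainder -7/3*y**2 + 5/3*x - y ≠ 0; add k_3 = -7/3*y**2 + 5/3*x - y to the basis.

S(h_1,k_3): lcm = x*y**2. S = -4*y**3 + 5/7*x**2 + 25/7*x*y - 8/3*y**2.
  reduce S modulo (h_1, h_2, k_3):
  remainder 5/7*x**2 - 220/147*x + 160/147*y ≠ 0; add k_4 = 5/7*x**2 - 220/147*x + 160/147*y to the basis.

The other S-polynomials (S(h_2,k_3), S(h_1,k_4), S(h_2,k_4), S(k_3,k_4)) all reduce to 0 modulo the current basis, so we have a Gröbner basis.
Inter-reduce: drop elements whose leading term is divisible by another's, tail-reduce, and make monic.
Reduced Gröbner basis: {x**2 - 44/21*x + 32/21*y, x*y + 8/7*x - 20/21*y, y**2 - 5/7*x + 3/7*y}.

These coincide, so the ideals are equal.

Yes, the ideals are equal.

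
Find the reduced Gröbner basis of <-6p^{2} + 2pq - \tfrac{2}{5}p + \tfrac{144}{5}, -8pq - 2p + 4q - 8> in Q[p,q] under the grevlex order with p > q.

G = {p^{2} + \tfrac{3}{20}p - \tfrac{1}{6}q - \tfrac{67}{15}, pq + \tfrac{1}{4}p - \tfrac{1}{2}q + 1, q^{2} + \tfrac{27}{4}p + \tfrac{251}{10}q + \tfrac{53}{5}}

f_1 = -6p^{2} + 2pq - \tfrac{2}{5}p + \tfrac{144}{5}, LT = p^{2}.
f_2 = -8pq - 2p + 4q - 8, LT = pq.

S(f_1,f_2): lcm = p^{2}q. S = -\tfrac{1}{3}pq^{2} - \tfrac{1}{4}p^{2} + \tfrac{17}{30}pq - p - \tfrac{24}{5}q.
  leading term pq^{2}: subtract (\tfrac{1}{24}q)·f_2 from -\tfrac{1}{3}pq^{2} - \tfrac{1}{4}p^{2} + \tfrac{17}{30}pq - p - \tfrac{24}{5}q → -\tfrac{1}{4}p^{2} + \tfrac{13}{20}pq - \tfrac{1}{6}q^{2} - p - \tfrac{67}{15}q
  leading term p^{2}: subtract (\tfrac{1}{24})·f_1 from -\tfrac{1}{4}p^{2} + \tfrac{13}{20}pq - \tfrac{1}{6}q^{2} - p - \tfrac{67}{15}q → \tfrac{17}{30}pq - \tfrac{1}{6}q^{2} - \tfrac{59}{60}p - \tfrac{67}{15}q - \tfrac{6}{5}
  leading term pq: subtract (-\tfrac{17}{240})·f_2 from \tfrac{17}{30}pq - \tfrac{1}{6}q^{2} - \tfrac{59}{60}p - \tfrac{67}{15}q - \tfrac{6}{5} → -\tfrac{1}{6}q^{2} - \tfrac{9}{8}p - \tfrac{251}{60}q - \tfrac{53}{30}
  leading term q^{2}: no divisor's leading term divides it; move -\tfrac{1}{6}q^{2} to the remainder.
  leading term p: no divisor's leading term divides it; move -\tfrac{9}{8}p to the remainder.
  leading term q: no divisor's leading term divides it; move -\tfrac{251}{60}q to the remainder.
  leading term 1: no divisor's leading term divides it; move -\tfrac{53}{30} to the remainder.
  remainder -\tfrac{1}{6}q^{2} - \tfrac{9}{8}p - \tfrac{251}{60}q - \tfrac{53}{30} ≠ 0; add g_3 = -\tfrac{1}{6}q^{2} - \tfrac{9}{8}p - \tfrac{251}{60}q - \tfrac{53}{30} to the basis.

The other S-polynomials (S(f_1,g_3), S(f_2,g_3)) all reduce to 0 modulo the current basis, so we have a Gröbner basis.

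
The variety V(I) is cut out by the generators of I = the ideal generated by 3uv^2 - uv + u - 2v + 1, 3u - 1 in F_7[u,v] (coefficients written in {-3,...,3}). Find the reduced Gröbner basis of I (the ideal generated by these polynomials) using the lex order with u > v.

f_1 = 3uv^2 - uv + u - 2v + 1, LT = uv^2.
f_2 = 3u - 1, LT = u.

S(f_1,f_2): lcm = uv^2. S = 2uv - 2u - 2v^2 - 3v - 2.
  leading term uv: subtract (3v)·f_2 from 2uv - 2u - 2v^2 - 3v - 2 → -2u - 2v^2 - 2
  leading term u: subtract (-3)·f_2 from -2u - 2v^2 - 2 → -2v^2 + 2
  leading term v^2: no divisor's leading term divides it; move -2v^2 to the remainder.
  leading term 1: no divisor's leading term divides it; move 2 to the remainder.
  remainder -2v^2 + 2 ≠ 0; add g_3 = -2v^2 + 2 to the basis.

The other S-polynomials (S(f_1,g_3), S(f_2,g_3)) all reduce to 0 modulo the current basis, so we have a Gröbner basis.
Inter-reduce: drop elements whose leading term is divisible by another's, tail-reduce, and make monic.

G = {u + 2, v^2 - 1}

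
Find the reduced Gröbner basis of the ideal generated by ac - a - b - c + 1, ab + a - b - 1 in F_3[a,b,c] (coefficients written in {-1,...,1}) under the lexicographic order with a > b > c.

Buchberger's algorithm terminates because the ascending chain of leading-term ideals stabilizes.

f_1 = ac - a - b - c + 1, LT = ac.
f_2 = ab + a - b - 1, LT = ab.

S(f_1,f_2): lcm = abc. S = -ab - ac - b^2 + b + c.
  reduce S modulo (f_1, f_2):
  remainder -b^2 - b ≠ 0; add g_3 = -b^2 - b to the basis.

The other S-polynomials (S(f_1,g_3), S(f_2,g_3)) all reduce to 0 modulo the current basis, so we have a Gröbner basis.

G = {ab + a - b - 1, ac - a - b - c + 1, b^2 + b}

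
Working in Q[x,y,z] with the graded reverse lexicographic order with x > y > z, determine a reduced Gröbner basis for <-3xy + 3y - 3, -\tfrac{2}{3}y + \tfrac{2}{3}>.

The reduced Gröbner basis is the canonical form of the ideal for this ordering.

f_1 = -3xy + 3y - 3, LT = xy.
f_2 = -\tfrac{2}{3}y + \tfrac{2}{3}, LT = y.

S(f_1,f_2): lcm = xy. S = x - y + 1.
  leading term x: no divisor's leading term divides it; move x to the remainder.
  leading term y: subtract (\tfrac{3}{2})·f_2 from -y + 1 → 0
  remainder x ≠ 0; add g_3 = x to the basis.

The other S-polynomials (S(f_1,g_3), S(f_2,g_3)) all reduce to 0 modulo the current basis, so we have a Gröbner basis.
Inter-reduce: drop elements whose leading term is divisible by another's, tail-reduce, and make monic.

G = {x, y - 1}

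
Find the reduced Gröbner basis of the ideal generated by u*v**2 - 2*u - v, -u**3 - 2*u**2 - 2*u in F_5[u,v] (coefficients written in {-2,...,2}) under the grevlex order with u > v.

f_1 = u*v**2 - 2*u - v, LT = u*v**2.
f_2 = -u**3 - 2*u**2 - 2*u, LT = u**3.

S(f_1,f_2): lcm = u**3*v**2. S = -2*u**2*v**2 - 2*u**3 - u**2*v - 2*u*v**2.
  reduce S modulo (f_1, f_2):
  remainder -u**2*v - 2*u*v - 2*v ≠ 0; add g_3 = -u**2*v - 2*u*v - 2*v to the basis.

S(f_1,g_3): lcm = u**2*v**2. S = -2*u*v**2 - 2*u**2 - u*v - 2*v**2.
  reduce S modulo (f_1, f_2, g_3):
  remainder -2*u**2 - u*v - 2*v**2 + u - 2*v ≠ 0; add g_4 = -2*u**2 - u*v - 2*v**2 + u - 2*v to the basis.

S(f_1,g_4): lcm = u**2*v**2. S = 2*u*v**3 - v**4 - 2*u*v**2 - v**3 - 2*u**2 - u*v.
  reduce S modulo (f_1, f_2, g_3, g_4):
  remainder -v**4 - v**3 - u*v - v**2 ≠ 0; add g_5 = -v**4 - v**3 - u*v - v**2 to the basis.

S(g_3,g_4): lcm = u**2*v. S = 2*u*v**2 - v**3 - v**2 + 2*v.
  reduce S modulo (f_1, f_2, g_3, g_4, g_5):
  remainder -v**3 - v**2 - u - v ≠ 0; add g_6 = -v**3 - v**2 - u - v to the basis.

The other S-polynomials (S(f_2,g_3), S(f_2,g_4), S(f_1,g_5), S(f_2,g_5), S(g_3,g_5), S(g_4,g_5), S(f_1,g_6), S(f_2,g_6), S(g_3,g_6), S(g_4,g_6), S(g_5,g_6)) all reduce to 0 modulo the current basis, so we have a Gröbner basis.
Inter-reduce: drop elements whose leading term is divisible by another's, tail-reduce, and make monic.

G = {u*v**2 - 2*u - v, v**3 + v**2 + u + v, u**2 - 2*u*v + v**2 + 2*u + v}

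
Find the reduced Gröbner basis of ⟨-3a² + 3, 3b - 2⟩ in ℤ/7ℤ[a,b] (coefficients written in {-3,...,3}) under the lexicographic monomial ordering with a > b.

G = {a² - 1, b - 3}

f_1 = -3a² + 3, LT = a².
f_2 = 3b - 2, LT = b.

The S-polynomials (S(f_1,f_2)) all reduce to 0 modulo the current basis, so we have a Gröbner basis.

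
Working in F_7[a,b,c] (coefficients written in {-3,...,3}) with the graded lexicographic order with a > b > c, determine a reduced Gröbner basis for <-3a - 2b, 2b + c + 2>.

f_1 = -3a - 2b, LT = a.
f_2 = 2b + c + 2, LT = b.

The S-polynomials (S(f_1,f_2)) all reduce to 0 modulo the current basis, so we have a Gröbner basis.

G = {a + 2c - 3, b - 3c + 1}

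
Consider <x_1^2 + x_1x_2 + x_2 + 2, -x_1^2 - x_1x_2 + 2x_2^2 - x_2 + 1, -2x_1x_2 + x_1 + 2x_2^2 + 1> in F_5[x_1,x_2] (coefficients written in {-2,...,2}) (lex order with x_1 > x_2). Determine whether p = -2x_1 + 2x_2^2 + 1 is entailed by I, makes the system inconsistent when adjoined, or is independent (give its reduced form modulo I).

First compute the reduced Gröbner basis of I by Buchberger's algorithm.
f_1 = x_1^2 + x_1x_2 + x_2 + 2, LT = x_1^2.
f_2 = -x_1^2 - x_1x_2 + 2x_2^2 - x_2 + 1, LT = x_1^2.
f_3 = -2x_1x_2 + x_1 + 2x_2^2 + 1, LT = x_1x_2.

S(f_1,f_2): lcm = x_1^2. S = 2x_2^2 - 2.
  leading term x_2^2: no divisor's leading term divides it; move 2x_2^2 to the remainder.
  leading term 1: no divisor's leading term divides it; move -2 to the remainder.
  remainder 2x_2^2 - 2 ≠ 0; add h_4 = 2x_2^2 - 2 to the basis.

S(f_1,f_3): lcm = x_1^2x_2. S = -2x_1^2 + 2x_1x_2^2 - 2x_1 + x_2^2 + 2x_2.
  leading term x_1^2: subtract (-2)·f_1 from -2x_1^2 + 2x_1x_2^2 - 2x_1 + x_2^2 + 2x_2 → 2x_1x_2^2 + 2x_1x_2 - 2x_1 + x_2^2 - x_2 - 1
  leading term x_1x_2^2: subtract (-x_2)·f_3 from 2x_1x_2^2 + 2x_1x_2 - 2x_1 + x_2^2 - x_2 - 1 → -2x_1x_2 - 2x_1 + 2x_2^3 + x_2^2 - 1
  leading term x_1x_2: subtract (1)·f_3 from -2x_1x_2 - 2x_1 + 2x_2^3 + x_2^2 - 1 → 2x_1 + 2x_2^3 - x_2^2 - 2
  leading term x_1: no divisor's leading term divides it; move 2x_1 to the remainder.
  leading term x_2^3: subtract (x_2)·h_4 from 2x_2^3 - x_2^2 - 2 → -x_2^2 + 2x_2 - 2
  leading term x_2^2: subtract (2)·h_4 from -x_2^2 + 2x_2 - 2 → 2x_2 + 2
  leading term x_2: no divisor's leading term divides it; move 2x_2 to the remainder.
  leading term 1: no divisor's leading term divides it; move 2 to the remainder.
  remainder 2x_1 + 2x_2 + 2 ≠ 0; add h_5 = 2x_1 + 2x_2 + 2 to the basis.

S(f_3,h_4): lcm = x_1x_2^2. S = 2x_1x_2 + x_1 - x_2^3 + 2x_2.
  leading term x_1x_2: subtract (-1)·f_3 from 2x_1x_2 + x_1 - x_2^3 + 2x_2 → 2x_1 - x_2^3 + 2x_2^2 + 2x_2 + 1
  leading term x_1: subtract (1)·h_5 from 2x_1 - x_2^3 + 2x_2^2 + 2x_2 + 1 → -x_2^3 + 2x_2^2 - 1
  leading term x_2^3: subtract (2x_2)·h_4 from -x_2^3 + 2x_2^2 - 1 → 2x_2^2 - x_2 - 1
  leading term x_2^2: subtract (1)·h_4 from 2x_2^2 - x_2 - 1 → -x_2 + 1
  leading term x_2: no divisor's leading term divides it; move -x_2 to the remainder.
  leading term 1: no divisor's leading term divides it; move 1 to the remainder.
  remainder -x_2 + 1 ≠ 0; add h_6 = -x_2 + 1 to the basis.

The other S-polynomials (S(f_2,f_3), S(f_1,h_4), S(f_2,h_4), S(f_1,h_5), S(f_2,h_5), S(f_3,h_5), S(h_4,h_5), S(f_1,h_6), S(f_2,h_6), S(f_3,h_6), S(h_4,h_6), S(h_5,h_6)) all reduce to 0 modulo the current basis, so we have a Gröbner basis.
Inter-reduce: drop elements whose leading term is divisible by another's, tail-reduce, and make monic.
Reduced Gröbner basis: {x_1 + 2, x_2 - 1}.
Label its elements g_1 = x_1 + 2, g_2 = x_2 - 1.

Reduce p = -2x_1 + 2x_2^2 + 1 modulo G:
  leading term x_1: subtract (-2)·g_1 from -2x_1 + 2x_2^2 + 1 → 2x_2^2
  leading term x_2^2: subtract (2x_2)·g_2 from 2x_2^2 → 2x_2
  leading term x_2: subtract (2)·g_2 from 2x_2 → 2
  leading term 1: no divisor's leading term divides it; move 2 to the remainder.
  normal form = 2.
The normal form is nonzero, so p ∉ I. Since p minus its normal form lies in I, I + (p) = I + (r) where r = 2; decide whether this ideal is the whole ring.
Here r = 2 is a nonzero constant, hence a unit: 1 ∈ I + (p), the Gröbner basis of I + (p) is {1}, and the enlarged system has no common solution — adjoining p is inconsistent.

Adjoining -2x_1 + 2x_2^2 + 1 makes the ideal the whole ring: the system is inconsistent.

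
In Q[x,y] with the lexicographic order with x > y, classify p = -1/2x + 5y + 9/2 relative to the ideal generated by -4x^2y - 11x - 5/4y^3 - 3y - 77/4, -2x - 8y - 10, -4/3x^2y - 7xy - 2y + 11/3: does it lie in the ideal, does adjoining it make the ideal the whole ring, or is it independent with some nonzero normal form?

-1/2x + 5y + 9/2 lies in I (it reduces to 0).

First compute the reduced Gröbner basis of I by Buchberger's algorithm.
f_1 = -4x^2y - 11x - 5/4y^3 - 3y - 77/4, LT = x^2y.
f_2 = -2x - 8y - 10, LT = x.
f_3 = -4/3x^2y - 7xy - 2y + 11/3, LT = x^2y.

S(f_1,f_2): lcm = x^2y. S = -4xy^2 - 5xy + 11/4x + 5/16y^3 + 3/4y + 77/16.
  leading term xy^2: subtract (2y^2)·f_2 from -4xy^2 - 5xy + 11/4x + 5/16y^3 + 3/4y + 77/16 → -5xy + 11/4x + 261/16y^3 + 20y^2 + 3/4y + 77/16
  leading term xy: subtract (5/2y)·f_2 from -5xy + 11/4x + 261/16y^3 + 20y^2 + 3/4y + 77/16 → 11/4x + 261/16y^3 + 40y^2 + 103/4y + 77/16
  leading term x: subtract (-11/8)·f_2 from 11/4x + 261/16y^3 + 40y^2 + 103/4y + 77/16 → 261/16y^3 + 40y^2 + 59/4y - 143/16
  leading term y^3: no divisor's leading term divides it; move 261/16y^3 to the remainder.
  leading term y^2: no divisor's leading term divides it; move 40y^2 to the remainder.
  leading term y: no divisor's leading term divides it; move 59/4y to the remainder.
  leading term 1: no divisor's leading term divides it; move -143/16 to the remainder.
  remainder 261/16y^3 + 40y^2 + 59/4y - 143/16 ≠ 0; add h_4 = 261/16y^3 + 40y^2 + 59/4y - 143/16 to the basis.

S(f_1,f_3): lcm = x^2y. S = -21/4xy + 11/4x + 5/16y^3 - 3/4y + 121/16.
  leading term xy: subtract (21/8y)·f_2 from -21/4xy + 11/4x + 5/16y^3 - 3/4y + 121/16 → 11/4x + 5/16y^3 + 21y^2 + 51/2y + 121/16
  leading term x: subtract (-11/8)·f_2 from 11/4x + 5/16y^3 + 21y^2 + 51/2y + 121/16 → 5/16y^3 + 21y^2 + 29/2y - 99/16
  leading term y^3: subtract (5/261)·h_4 from 5/16y^3 + 21y^2 + 29/2y - 99/16 → 5281/261y^2 + 14843/1044y - 6281/1044
  leading term y^2: no divisor's leading term divides it; move 5281/261y^2 to the remainder.
  leading term y: no divisor's leading term divides it; move 14843/1044y to the remainder.
  leading term 1: no divisor's leading term divides it; move -6281/1044 to the remainder.
  remainder 5281/261y^2 + 14843/1044y - 6281/1044 ≠ 0; add h_5 = 5281/261y^2 + 14843/1044y - 6281/1044 to the basis.

S(f_3,h_4): lcm = x^2y^3. S = -640/261x^2y^2 - 236/261x^2y + 143/261x^2 + 21/4xy^3 + 3/2y^3 - 11/4y^2.
  leading term x^2y^2: subtract (160/261y)·f_1 from -640/261x^2y^2 - 236/261x^2y + 143/261x^2 + 21/4xy^3 + 3/2y^3 - 11/4y^2 → -236/261x^2y + 143/261x^2 + 21/4xy^3 + 1760/261xy + 200/261y^4 + 3/2y^3 - 317/348y^2 + 3080/261y
  leading term x^2y: subtract (59/261)·f_1 from -236/261x^2y + 143/261x^2 + 21/4xy^3 + 1760/261xy + 200/261y^4 + 3/2y^3 - 317/348y^2 + 3080/261y → 143/261x^2 + 21/4xy^3 + 1760/261xy + 649/261x + 200/261y^4 + 1861/1044y^3 - 317/348y^2 + 3257/261y + 4543/1044
  leading term x^2: subtract (-143/522x)·f_2 from 143/261x^2 + 21/4xy^3 + 1760/261xy + 649/261x + 200/261y^4 + 1861/1044y^3 - 317/348y^2 + 3257/261y + 4543/1044 → 21/4xy^3 + 132/29xy - 22/87x + 200/261y^4 + 1861/1044y^3 - 317/348y^2 + 3257/261y + 4543/1044
  leading term xy^3: subtract (-21/8y^3)·f_2 from 21/4xy^3 + 132/29xy - 22/87x + 200/261y^4 + 1861/1044y^3 - 317/348y^2 + 3257/261y + 4543/1044 → 132/29xy - 22/87x - 5281/261y^4 - 6386/261y^3 - 317/348y^2 + 3257/261y + 4543/1044
  leading term xy: subtract (-66/29y)·f_2 from 132/29xy - 22/87x - 5281/261y^4 - 6386/261y^3 - 317/348y^2 + 3257/261y + 4543/1044 → -22/87x - 5281/261y^4 - 6386/261y^3 - 6653/348y^2 - 2683/261y + 4543/1044
  leading term x: subtract (11/87)·f_2 from -22/87x - 5281/261y^4 - 6386/261y^3 - 6653/348y^2 - 2683/261y + 4543/1044 → -5281/261y^4 - 6386/261y^3 - 6653/348y^2 - 2419/261y + 5863/1044
  leading term y^4: subtract (-84496/68121y)·h_4 from -5281/261y^4 - 6386/261y^3 - 6653/348y^2 - 2419/261y + 5863/1044 → 1713094/68121y^3 - 224035/272484y^2 - 1386542/68121y + 5863/1044
  leading term y^3: subtract (27409504/17779581)·h_4 from 1713094/68121y^3 - 224035/272484y^2 - 1386542/68121y + 5863/1044 → -4443993775/71118324y^2 - 766177646/17779581y + 1379283191/71118324
  leading term y^2: subtract (-4443993775/1438988004)·h_5 from -4443993775/71118324y^2 - 766177646/17779581y + 1379283191/71118324 → 4686793969/5755952016y + 4686793969/5755952016
  leading term y: no divisor's leading term divides it; move 4686793969/5755952016y to the remainder.
  leading term 1: no divisor's leading term divides it; move 4686793969/5755952016 to the remainder.
  remainder 4686793969/5755952016y + 4686793969/5755952016 ≠ 0; add h_6 = 4686793969/5755952016y + 4686793969/5755952016 to the basis.

The other S-polynomials (S(f_2,f_3), S(f_1,h_4), S(f_2,h_4), S(f_1,h_5), S(f_2,h_5), S(f_3,h_5), S(h_4,h_5), S(f_1,h_6), S(f_2,h_6), S(f_3,h_6), S(h_4,h_6), S(h_5,h_6)) all reduce to 0 modulo the current basis, so we have a Gröbner basis.
Inter-reduce: drop elements whose leading term is divisible by another's, tail-reduce, and make monic.
Reduced Gröbner basis: {x + 1, y + 1}.
Label its elements g_1 = x + 1, g_2 = y + 1.

Reduce p = -1/2x + 5y + 9/2 modulo G:
  leading term x: subtract (-1/2)·g_1 from -1/2x + 5y + 9/2 → 5y + 5
  leading term y: subtract (5)·g_2 from 5y + 5 → 0
  normal form = 0.
Since the normal form is 0, p ∈ I.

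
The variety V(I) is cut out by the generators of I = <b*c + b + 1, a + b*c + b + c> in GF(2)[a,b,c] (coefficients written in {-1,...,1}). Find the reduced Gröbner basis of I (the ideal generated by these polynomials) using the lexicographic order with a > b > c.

f_1 = b*c + b + 1, LT = b*c.
f_2 = a + b*c + b + c, LT = a.

The S-polynomials (S(f_1,f_2)) all reduce to 0 modulo the current basis, so we have a Gröbner basis.

G = {a + c + 1, b*c + b + 1}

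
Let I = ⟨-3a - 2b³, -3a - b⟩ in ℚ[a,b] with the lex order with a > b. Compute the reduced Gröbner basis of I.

G = {a + ⅓b, b³ - ½b}

This is the nonlinear analogue of row-reducing a linear system.

f_1 = -3a - 2b³, LT = a.
f_2 = -3a - b, LT = a.

S(f_1,f_2): lcm = a. S = ⅔b³ - ⅓b.
  leading term b³: no divisor's leading term divides it; move ⅔b³ to the remainder.
  leading term b: no divisor's leading term divides it; move -⅓b to the remainder.
  remainder ⅔b³ - ⅓b ≠ 0; add g_3 = ⅔b³ - ⅓b to the basis.

The other S-polynomials (S(f_1,g_3), S(f_2,g_3)) all reduce to 0 modulo the current basis, so we have a Gröbner basis.
Inter-reduce: drop elements whose leading term is divisible by another's, tail-reduce, and make monic.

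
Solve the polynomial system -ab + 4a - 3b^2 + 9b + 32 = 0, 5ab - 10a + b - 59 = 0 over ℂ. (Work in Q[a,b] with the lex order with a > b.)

{(-4, -1), (-3*sqrt(3241)/20 - 97/20, 91/30 - sqrt(3241)/30), (-97/20 + 3*sqrt(3241)/20, sqrt(3241)/30 + 91/30)}

Compute a lex Gröbner basis by Buchberger's algorithm.
f_1 = -ab + 4a - 3b^2 + 9b + 32, LT = ab.
f_2 = 5ab - 10a + b - 59, LT = ab.

S(f_1,f_2): lcm = ab. S = -2a + 3b^2 - 46/5b - 101/5.
  leading term a: no divisor's leading term divides it; move -2a to the remainder.
  leading term b^2: no divisor's leading term divides it; move 3b^2 to the remainder.
  leading term b: no divisor's leading term divides it; move -46/5b to the remainder.
  leading term 1: no divisor's leading term divides it; move -101/5 to the remainder.
  remainder -2a + 3b^2 - 46/5b - 101/5 ≠ 0; add h_3 = -2a + 3b^2 - 46/5b - 101/5 to the basis.

S(f_1,h_3): lcm = ab. S = -4a + 3/2b^3 - 8/5b^2 - 191/10b - 32.
  leading term a: subtract (2)·h_3 from -4a + 3/2b^3 - 8/5b^2 - 191/10b - 32 → 3/2b^3 - 38/5b^2 - 7/10b + 42/5
  leading term b^3: no divisor's leading term divides it; move 3/2b^3 to the remainder.
  leading term b^2: no divisor's leading term divides it; move -38/5b^2 to the remainder.
  leading term b: no divisor's leading term divides it; move -7/10b to the remainder.
  leading term 1: no divisor's leading term divides it; move 42/5 to the remainder.
  remainder 3/2b^3 - 38/5b^2 - 7/10b + 42/5 ≠ 0; add h_4 = 3/2b^3 - 38/5b^2 - 7/10b + 42/5 to the basis.

The other S-polynomials (S(f_2,h_3), S(f_1,h_4), S(f_2,h_4), S(h_3,h_4)) all reduce to 0 modulo the current basis, so we have a Gröbner basis.
Inter-reduce: drop elements whose leading term is divisible by another's, tail-reduce, and make monic.
Reduced Gröbner basis: {a - 3/2b^2 + 23/5b + 101/10, b^3 - 76/15b^2 - 7/15b + 28/5}.

Since the basis is lex-ordered, b^3 - 76/15b^2 - 7/15b + 28/5 is univariate in b. Its roots are {-1, 91/30 - sqrt(3241)/30, sqrt(3241)/30 + 91/30}. Back-substituting each root into the other basis elements fixes the other coordinates.
  b = -1: the earlier basis element becomes a + 4 = 0, giving a = -4 — point (-4, -1).
  b = 91/30 - sqrt(3241)/30: the earlier basis element becomes a + 97/20 + 3*sqrt(3241)/20 = 0, giving a = -3*sqrt(3241)/20 - 97/20 — point (-3*sqrt(3241)/20 - 97/20, 91/30 - sqrt(3241)/30).
  b = sqrt(3241)/30 + 91/30: the earlier basis element becomes a - 3*sqrt(3241)/20 + 97/20 = 0, giving a = -97/20 + 3*sqrt(3241)/20 — point (-97/20 + 3*sqrt(3241)/20, sqrt(3241)/30 + 91/30).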